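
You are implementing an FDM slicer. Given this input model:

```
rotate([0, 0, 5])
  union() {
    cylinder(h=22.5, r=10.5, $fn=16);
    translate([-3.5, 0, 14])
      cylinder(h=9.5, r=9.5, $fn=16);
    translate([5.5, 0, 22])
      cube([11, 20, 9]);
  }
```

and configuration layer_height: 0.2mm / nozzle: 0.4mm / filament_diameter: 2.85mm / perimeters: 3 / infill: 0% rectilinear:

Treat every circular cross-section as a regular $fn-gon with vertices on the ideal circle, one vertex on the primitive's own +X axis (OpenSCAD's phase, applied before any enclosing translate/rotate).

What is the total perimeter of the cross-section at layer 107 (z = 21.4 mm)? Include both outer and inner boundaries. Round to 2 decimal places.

At z = 21.4 mm: the cylinder: section is a regular 16-gon, circumradius r=10.5 (perimeter = 2·16·10.500·sin(180°/16) = 65.55 mm); the r=9.5 cylinder at (-3.5, 0) contributes a regular 16-gon of circumradius 9.5 (perimeter = 2·16·9.500·sin(180°/16) = 59.31 mm); the cube at (5.5, 0) does not reach this height (z outside [22, 31]); Merging all regions: the regions partially overlap (shared area 235.34 mm²), so the edge portions inside another operand are dropped and the merged outline is re-measured after clipping — boundary = 69.80 mm; (rotated 5° about Z; rotation is an isometry so areas/perimeters/island counts are preserved). Overall, the cross-section is a single solid region. Total boundary length (outer) = 69.80 mm.

69.80 mm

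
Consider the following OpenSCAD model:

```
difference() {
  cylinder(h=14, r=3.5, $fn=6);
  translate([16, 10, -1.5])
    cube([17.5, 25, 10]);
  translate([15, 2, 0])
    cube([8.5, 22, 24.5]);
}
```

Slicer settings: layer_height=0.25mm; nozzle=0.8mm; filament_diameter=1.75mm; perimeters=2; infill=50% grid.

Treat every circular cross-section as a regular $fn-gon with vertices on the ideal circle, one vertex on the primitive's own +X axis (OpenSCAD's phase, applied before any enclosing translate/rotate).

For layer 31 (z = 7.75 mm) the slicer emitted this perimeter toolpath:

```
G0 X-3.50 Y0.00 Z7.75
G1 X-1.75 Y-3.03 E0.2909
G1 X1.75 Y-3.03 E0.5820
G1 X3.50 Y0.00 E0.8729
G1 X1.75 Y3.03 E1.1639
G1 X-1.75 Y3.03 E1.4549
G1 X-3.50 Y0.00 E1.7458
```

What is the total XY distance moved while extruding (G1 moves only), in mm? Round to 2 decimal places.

Sum the Euclidean lengths of each G1 segment: total = 21.00 mm.

21.00 mm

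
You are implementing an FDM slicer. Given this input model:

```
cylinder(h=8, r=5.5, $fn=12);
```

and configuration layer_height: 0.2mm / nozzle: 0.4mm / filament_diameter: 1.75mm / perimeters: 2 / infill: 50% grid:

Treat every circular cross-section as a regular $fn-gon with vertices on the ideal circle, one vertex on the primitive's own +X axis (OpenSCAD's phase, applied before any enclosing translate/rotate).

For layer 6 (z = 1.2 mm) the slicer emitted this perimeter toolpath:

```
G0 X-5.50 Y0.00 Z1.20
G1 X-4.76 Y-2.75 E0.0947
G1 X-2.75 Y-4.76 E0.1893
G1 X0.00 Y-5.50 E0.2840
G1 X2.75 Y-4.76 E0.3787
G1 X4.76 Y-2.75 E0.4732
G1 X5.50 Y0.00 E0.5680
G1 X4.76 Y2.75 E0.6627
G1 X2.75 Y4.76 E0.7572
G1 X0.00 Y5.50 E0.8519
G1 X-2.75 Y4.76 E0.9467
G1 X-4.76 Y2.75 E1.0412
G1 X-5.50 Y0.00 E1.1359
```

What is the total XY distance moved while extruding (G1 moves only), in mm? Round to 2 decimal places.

34.15 mm

Sum the Euclidean lengths of each G1 segment: total = 34.15 mm.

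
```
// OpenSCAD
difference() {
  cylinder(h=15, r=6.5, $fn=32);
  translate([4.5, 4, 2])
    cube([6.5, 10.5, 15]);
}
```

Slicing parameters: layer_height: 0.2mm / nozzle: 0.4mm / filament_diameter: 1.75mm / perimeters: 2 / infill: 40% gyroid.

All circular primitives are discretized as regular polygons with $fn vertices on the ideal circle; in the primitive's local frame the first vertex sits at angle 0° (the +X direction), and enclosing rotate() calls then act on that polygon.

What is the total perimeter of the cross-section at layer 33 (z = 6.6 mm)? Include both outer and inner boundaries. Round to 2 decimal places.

41.14 mm

At z = 6.6 mm: the r=6.5 cylinder contributes a regular 32-gon of circumradius 6.5 (perimeter = 2·32·6.500·sin(180°/32) = 40.78 mm); the cube at (4.5, 4) (footprint 6.5×10.5) is included at this height (perimeter 34.00 mm); Taking the first minus the rest: starting from the r=6.5 cylinder, the 6.5×10.5 cube at (4.5, 4) partially overlaps it — only the 0.21 mm² overlap (of its 68.25 mm²) is removed, clipping the outline — boundary = 41.14 mm. Overall, the cross-section is a single solid region. Total boundary length (outer) = 41.14 mm.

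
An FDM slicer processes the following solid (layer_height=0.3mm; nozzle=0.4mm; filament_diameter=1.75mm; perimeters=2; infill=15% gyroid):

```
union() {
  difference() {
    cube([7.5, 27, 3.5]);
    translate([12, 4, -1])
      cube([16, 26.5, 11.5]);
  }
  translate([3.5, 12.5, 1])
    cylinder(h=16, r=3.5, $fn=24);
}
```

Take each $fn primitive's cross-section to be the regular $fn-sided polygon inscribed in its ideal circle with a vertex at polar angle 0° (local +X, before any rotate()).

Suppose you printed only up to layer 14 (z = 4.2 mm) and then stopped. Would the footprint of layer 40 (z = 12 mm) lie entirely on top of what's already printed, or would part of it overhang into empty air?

entirely on top

Compare the two slices. At z = 4.2: the cube is not intersected at this z (z outside [0, 3.5]); the cube at (12, 4) (footprint 16×26.5) is included at this height (area 424.00 mm²); Taking the first minus the rest: the first operand is absent here, so nothing remains; the cylinder at (3.5, 12.5): section is a regular 24-gon, circumradius r=3.5 (area = (24/2)·3.500²·sin(360°/24) = 38.05 mm²); Taking the union: only the r=3.5 cylinder at (3.5, 12.5) is present, so the union is just that shape — area = 38.05 mm². At z = 12: the cube is absent (z outside [0, 3.5]); the cube at (12, 4) does not reach this height (z outside [-1, 10.5]); Subtracting the remaining from the first: the first operand is absent here, so nothing remains; the r=3.5 cylinder at (3.5, 12.5) gives a regular 24-gon of circumradius 3.5 (constant along its height) (area = (24/2)·3.500²·sin(360°/24) = 38.05 mm²); Combining (union): only the r=3.5 cylinder at (3.5, 12.5) is present, so the union is just that shape — area = 38.05 mm². Checking containment: the cross-section at z = 12 is a subset of the cross-section at z = 4.2.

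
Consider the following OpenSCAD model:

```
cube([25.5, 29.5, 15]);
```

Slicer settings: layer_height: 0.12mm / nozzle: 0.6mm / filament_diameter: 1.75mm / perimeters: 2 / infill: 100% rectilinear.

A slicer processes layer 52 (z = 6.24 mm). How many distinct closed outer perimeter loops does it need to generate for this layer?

1

At z = 6.24 mm: the cube (footprint 25.5×29.5) is included at this height. The result has 1 disconnected region.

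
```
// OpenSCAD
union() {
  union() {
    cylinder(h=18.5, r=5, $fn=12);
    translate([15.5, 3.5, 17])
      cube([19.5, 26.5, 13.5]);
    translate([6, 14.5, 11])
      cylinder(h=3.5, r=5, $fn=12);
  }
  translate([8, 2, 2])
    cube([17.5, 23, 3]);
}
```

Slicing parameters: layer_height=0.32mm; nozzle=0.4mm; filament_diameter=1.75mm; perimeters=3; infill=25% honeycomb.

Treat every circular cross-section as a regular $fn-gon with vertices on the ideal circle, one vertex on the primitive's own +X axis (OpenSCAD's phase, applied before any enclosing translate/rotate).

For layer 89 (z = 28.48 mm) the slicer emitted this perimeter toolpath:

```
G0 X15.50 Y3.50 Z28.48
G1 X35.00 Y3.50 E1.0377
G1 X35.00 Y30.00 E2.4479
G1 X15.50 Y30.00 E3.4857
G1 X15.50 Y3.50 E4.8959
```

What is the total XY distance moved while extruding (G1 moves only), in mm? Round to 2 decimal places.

92.00 mm

Sum the Euclidean lengths of each G1 segment: total = 92.00 mm.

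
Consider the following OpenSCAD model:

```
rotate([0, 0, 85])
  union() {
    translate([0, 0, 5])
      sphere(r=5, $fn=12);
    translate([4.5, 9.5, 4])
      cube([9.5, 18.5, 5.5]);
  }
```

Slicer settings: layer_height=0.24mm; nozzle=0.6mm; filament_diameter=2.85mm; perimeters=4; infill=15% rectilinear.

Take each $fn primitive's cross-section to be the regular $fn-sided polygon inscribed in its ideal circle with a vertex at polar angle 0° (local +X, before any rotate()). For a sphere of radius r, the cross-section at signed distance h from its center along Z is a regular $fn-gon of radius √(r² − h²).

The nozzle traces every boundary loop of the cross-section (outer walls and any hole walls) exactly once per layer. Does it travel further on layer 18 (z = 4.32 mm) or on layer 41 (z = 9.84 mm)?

layer 18 (z = 4.32 mm)

Layer 18 (z = 4.32): the r=5 sphere slices to a regular 12-gon of circumradius 4.954 (√(r²−h²) with h=0.68 from center) (perimeter = 2·12·4.954·sin(180°/12) = 30.77 mm); the cube at (4.5, 9.5) is present — its section is the full 9.5×18.5 rectangle (perimeter 56.00 mm); Taking the union: the 2 present regions are separate (no shared area or edge), so areas and boundary lengths simply add and each stays a separate island — boundary = 86.77 mm; (whole slice rotated 85° about Z — lengths, areas and connectivity unchanged). So its perimeter = 86.77 mm. Layer 41 (z = 9.84): the sphere: section is a regular 12-gon, circumradius = √(r²−h²) = √(5²−4.84²) = 1.255 (perimeter = 2·12·1.255·sin(180°/12) = 7.79 mm); the cube at (4.5, 9.5) does not reach this height (z outside [4, 9.5]); Merging all regions: only the r=5 sphere is present, so the union is just that shape — boundary = 7.79 mm; (rotated 85° about Z; rotation is an isometry so areas/perimeters/island counts are preserved). So its perimeter = 7.79 mm. Layer 18 is larger (86.77 vs 7.79 mm).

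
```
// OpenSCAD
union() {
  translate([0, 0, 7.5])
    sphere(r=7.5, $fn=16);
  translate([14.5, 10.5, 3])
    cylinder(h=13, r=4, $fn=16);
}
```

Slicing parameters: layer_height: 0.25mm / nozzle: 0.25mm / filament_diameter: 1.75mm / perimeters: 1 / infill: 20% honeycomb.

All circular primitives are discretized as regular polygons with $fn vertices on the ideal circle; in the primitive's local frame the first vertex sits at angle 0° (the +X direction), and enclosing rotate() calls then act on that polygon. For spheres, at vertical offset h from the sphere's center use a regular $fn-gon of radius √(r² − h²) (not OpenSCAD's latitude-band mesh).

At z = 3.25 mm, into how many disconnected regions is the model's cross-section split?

2

At z = 3.25 mm: the sphere: section is a regular 16-gon, circumradius = √(r²−h²) = √(7.5²−4.25²) = 6.180; the cylinder at (14.5, 10.5): section is a regular 16-gon, circumradius r=4; Merging all regions: the 2 present regions are separate (no shared area or edge), so areas and boundary lengths simply add and each stays a separate island — 2 connected regions. The result has 2 disconnected regions.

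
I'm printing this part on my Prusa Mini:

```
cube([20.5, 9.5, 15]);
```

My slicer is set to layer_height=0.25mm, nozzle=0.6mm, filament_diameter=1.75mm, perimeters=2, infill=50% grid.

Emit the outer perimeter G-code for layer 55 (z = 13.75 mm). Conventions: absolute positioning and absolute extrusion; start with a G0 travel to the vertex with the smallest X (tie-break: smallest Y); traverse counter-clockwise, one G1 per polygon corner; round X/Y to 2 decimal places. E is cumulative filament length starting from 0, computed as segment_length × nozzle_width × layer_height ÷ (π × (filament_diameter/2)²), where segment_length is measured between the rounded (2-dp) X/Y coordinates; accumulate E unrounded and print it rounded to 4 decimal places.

G0 X0.00 Y0.00 Z13.75
G1 X20.50 Y0.00 E1.2784
G1 X20.50 Y9.50 E1.8709
G1 X0.00 Y9.50 E3.1493
G1 X0.00 Y0.00 E3.7418

At z = 13.75 mm: the cube (footprint 20.5×9.5) is included at this height. The outline is a single polygon with 4 vertices. Extrusion per mm of travel: 0.6 × 0.25 / (π × 0.875²) = 0.062363. Accumulating E over each segment gives final E = 3.7418.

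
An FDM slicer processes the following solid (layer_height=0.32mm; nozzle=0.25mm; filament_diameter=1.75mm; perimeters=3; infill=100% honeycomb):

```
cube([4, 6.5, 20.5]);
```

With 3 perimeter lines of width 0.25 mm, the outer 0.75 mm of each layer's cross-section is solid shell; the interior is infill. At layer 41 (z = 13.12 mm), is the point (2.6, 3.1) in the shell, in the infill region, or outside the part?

infill

At z = 13.12 mm: the 4×6.5 cube contributes its full rectangle. Overall, the cross-section is a single solid region. The nearest boundary edge runs (4.00, 0.00)→(4.00, 6.50); distance from the point to it = 1.40 mm. The point is inside the cross-section and 1.40 mm from the nearest boundary — more than the 0.75 mm shell width (3 × 0.25), so it's in the infill interior.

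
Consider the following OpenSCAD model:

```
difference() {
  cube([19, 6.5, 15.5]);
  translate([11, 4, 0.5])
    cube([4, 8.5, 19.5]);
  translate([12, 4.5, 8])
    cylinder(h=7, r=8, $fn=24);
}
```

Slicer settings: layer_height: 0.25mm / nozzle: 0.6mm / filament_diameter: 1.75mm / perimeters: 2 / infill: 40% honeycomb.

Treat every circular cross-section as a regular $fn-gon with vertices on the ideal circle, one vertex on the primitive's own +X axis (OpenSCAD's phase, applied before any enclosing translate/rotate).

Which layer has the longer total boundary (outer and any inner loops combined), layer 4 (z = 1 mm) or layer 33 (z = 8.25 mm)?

layer 4 (z = 1 mm)

Layer 4 (z = 1): the cube is present — its section is the full 19×6.5 rectangle (perimeter 51.00 mm); the cube at (11, 4) is present — its section is the full 4×8.5 rectangle (perimeter 25.00 mm); the cylinder at (12, 4.5) is absent (z outside [8, 15]); Subtracting the remaining from the first: starting from the 19×6.5 cube, the 4×8.5 cube at (11, 4) partially overlaps it — only the 10.00 mm² overlap (of its 34.00 mm²) is removed, clipping the outline — boundary = 56.00 mm. So its perimeter = 56.00 mm. Layer 33 (z = 8.25): the cube (footprint 19×6.5) is included at this height (perimeter 51.00 mm); the cube at (11, 4) (footprint 4×8.5) is included at this height (perimeter 25.00 mm); the r=8 cylinder at (12, 4.5) contributes a regular 24-gon of circumradius 8 (perimeter = 2·24·8.000·sin(180°/24) = 50.12 mm); Taking the first minus the rest: starting from the 19×6.5 cube, the 4×8.5 cube at (11, 4) partially overlaps it — only the 10.00 mm² overlap (of its 34.00 mm²) is removed, clipping the outline; the r=8 cylinder at (12, 4.5) partially overlaps it — only the 84.89 mm² overlap (of its 198.77 mm²) is removed, clipping the outline — boundary = 24.99 mm. So its perimeter = 24.99 mm. Layer 4 is larger (56.00 vs 24.99 mm).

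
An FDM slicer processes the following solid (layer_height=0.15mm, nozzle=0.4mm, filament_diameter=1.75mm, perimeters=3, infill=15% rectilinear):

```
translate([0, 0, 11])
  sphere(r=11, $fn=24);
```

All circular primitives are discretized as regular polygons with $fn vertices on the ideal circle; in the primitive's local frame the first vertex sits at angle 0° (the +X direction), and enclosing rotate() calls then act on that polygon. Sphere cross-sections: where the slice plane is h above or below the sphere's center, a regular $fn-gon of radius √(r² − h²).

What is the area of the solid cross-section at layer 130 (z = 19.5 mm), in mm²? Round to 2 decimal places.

At z = 19.5 mm: the r=11 sphere contributes a regular 24-gon of circumradius √(11²−8.5²) = 6.982 (area = (24/2)·6.982²·sin(360°/24) = 151.41 mm²). Overall, the cross-section is a single solid region. Net area = 151.41 mm².

151.41 mm²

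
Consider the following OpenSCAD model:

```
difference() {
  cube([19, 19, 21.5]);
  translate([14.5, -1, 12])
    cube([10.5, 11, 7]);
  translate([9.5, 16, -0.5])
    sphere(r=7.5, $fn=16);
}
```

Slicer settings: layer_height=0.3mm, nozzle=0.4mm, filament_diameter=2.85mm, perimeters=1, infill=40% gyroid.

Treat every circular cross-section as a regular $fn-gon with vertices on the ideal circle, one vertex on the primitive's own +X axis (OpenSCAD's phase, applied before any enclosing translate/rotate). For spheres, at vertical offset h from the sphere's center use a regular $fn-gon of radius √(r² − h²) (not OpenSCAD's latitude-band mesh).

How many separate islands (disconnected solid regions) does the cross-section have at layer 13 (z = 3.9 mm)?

1

At z = 3.9 mm: the 19×19 cube contributes its full rectangle; the cube at (14.5, -1) is absent (z outside [12, 19]); the r=7.5 sphere at (9.5, 16) slices to a regular 16-gon of circumradius 6.074 (√(r²−h²) with h=4.4 from center); After the difference (first − rest): starting from the 19×19 cube, the r=7.5 sphere at (9.5, 16) partially overlaps it — only the 90.91 mm² overlap (of its 112.94 mm²) is removed, clipping the outline — 1 connected region. Overall, the cross-section is a single solid region. Island count = 1.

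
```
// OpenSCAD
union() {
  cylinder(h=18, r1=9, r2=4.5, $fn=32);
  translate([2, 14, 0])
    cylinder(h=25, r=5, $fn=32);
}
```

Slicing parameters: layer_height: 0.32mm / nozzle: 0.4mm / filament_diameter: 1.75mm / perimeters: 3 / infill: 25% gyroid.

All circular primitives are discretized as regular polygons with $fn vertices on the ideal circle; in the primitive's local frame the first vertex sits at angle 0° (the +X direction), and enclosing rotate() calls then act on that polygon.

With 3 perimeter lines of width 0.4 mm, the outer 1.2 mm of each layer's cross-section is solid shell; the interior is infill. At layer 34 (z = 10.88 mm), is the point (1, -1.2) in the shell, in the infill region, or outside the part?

infill

At z = 10.88 mm: the cone contributes a regular 32-gon of circumradius 6.280 (interpolated between r1=9 and r2=4.5 at t=0.604); the r=5 cylinder at (2, 14) gives a regular 32-gon of circumradius 5 (constant along its height); Taking the union: the 2 present regions are separate (no shared area or edge), so areas and boundary lengths simply add and each stays a separate island — 2 connected regions. Overall, the cross-section has 2 separate islands. The nearest boundary edge runs (4.44, -4.44)→(3.49, -5.22); distance from the point to it = 4.69 mm. (Shell/infill is judged within the island containing the point — the largest one.) The point is inside the cross-section and 4.69 mm from the nearest boundary — more than the 1.2 mm shell width (3 × 0.4), so it's in the infill interior.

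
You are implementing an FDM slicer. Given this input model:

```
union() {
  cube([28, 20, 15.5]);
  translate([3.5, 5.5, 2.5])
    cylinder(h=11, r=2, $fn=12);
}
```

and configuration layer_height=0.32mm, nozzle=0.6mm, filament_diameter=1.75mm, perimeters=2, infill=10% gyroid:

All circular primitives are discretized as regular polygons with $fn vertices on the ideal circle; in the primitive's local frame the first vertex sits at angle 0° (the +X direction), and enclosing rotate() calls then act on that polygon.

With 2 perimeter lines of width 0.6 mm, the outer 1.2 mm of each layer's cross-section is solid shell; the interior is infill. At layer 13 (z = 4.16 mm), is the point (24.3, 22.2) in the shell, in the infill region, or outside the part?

At z = 4.16 mm: the cube is present — its section is the full 28×20 rectangle; the cylinder at (3.5, 5.5): section is a regular 12-gon, circumradius r=2; Merging all regions: the r=2 cylinder at (3.5, 5.5) lies entirely inside the 28×20 cube, so the union is just the 28×20 cube — 1 connected region. Overall, the cross-section is a single solid region. The nearest boundary edge runs (0.00, 20.00)→(28.00, 20.00); distance from the point to it = 2.20 mm. The point is not inside any of the regions above, so it lies outside the cross-section (2.20 mm from the nearest boundary).

outside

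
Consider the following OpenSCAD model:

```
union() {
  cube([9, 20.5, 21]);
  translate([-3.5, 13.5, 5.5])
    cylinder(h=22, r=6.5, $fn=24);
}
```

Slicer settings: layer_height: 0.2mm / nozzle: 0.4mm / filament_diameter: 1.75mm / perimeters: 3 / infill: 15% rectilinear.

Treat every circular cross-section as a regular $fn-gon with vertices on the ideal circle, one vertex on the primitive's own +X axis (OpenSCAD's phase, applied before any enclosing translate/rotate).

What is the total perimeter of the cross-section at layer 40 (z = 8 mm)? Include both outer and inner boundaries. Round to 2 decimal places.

At z = 8 mm: the cube (footprint 9×20.5) is included at this height (perimeter 59.00 mm); the r=6.5 cylinder at (-3.5, 13.5) contributes a regular 24-gon of circumradius 6.5 (perimeter = 2·24·6.500·sin(180°/24) = 40.72 mm); Combining (union): the regions partially overlap (shared area 22.68 mm²), so the edge portions inside another operand are dropped and the merged outline is re-measured after clipping — boundary = 75.91 mm. Overall, the cross-section is a single solid region. Total boundary length (outer) = 75.91 mm.

75.91 mm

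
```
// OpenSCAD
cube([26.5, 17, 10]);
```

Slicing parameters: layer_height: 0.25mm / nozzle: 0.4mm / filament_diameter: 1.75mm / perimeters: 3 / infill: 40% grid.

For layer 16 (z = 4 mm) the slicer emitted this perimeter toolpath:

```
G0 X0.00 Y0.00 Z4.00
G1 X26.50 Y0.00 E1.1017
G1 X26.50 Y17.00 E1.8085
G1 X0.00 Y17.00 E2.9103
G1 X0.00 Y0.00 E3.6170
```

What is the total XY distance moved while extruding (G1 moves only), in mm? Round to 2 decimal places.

Sum the Euclidean lengths of each G1 segment: total = 87.00 mm.

87.00 mm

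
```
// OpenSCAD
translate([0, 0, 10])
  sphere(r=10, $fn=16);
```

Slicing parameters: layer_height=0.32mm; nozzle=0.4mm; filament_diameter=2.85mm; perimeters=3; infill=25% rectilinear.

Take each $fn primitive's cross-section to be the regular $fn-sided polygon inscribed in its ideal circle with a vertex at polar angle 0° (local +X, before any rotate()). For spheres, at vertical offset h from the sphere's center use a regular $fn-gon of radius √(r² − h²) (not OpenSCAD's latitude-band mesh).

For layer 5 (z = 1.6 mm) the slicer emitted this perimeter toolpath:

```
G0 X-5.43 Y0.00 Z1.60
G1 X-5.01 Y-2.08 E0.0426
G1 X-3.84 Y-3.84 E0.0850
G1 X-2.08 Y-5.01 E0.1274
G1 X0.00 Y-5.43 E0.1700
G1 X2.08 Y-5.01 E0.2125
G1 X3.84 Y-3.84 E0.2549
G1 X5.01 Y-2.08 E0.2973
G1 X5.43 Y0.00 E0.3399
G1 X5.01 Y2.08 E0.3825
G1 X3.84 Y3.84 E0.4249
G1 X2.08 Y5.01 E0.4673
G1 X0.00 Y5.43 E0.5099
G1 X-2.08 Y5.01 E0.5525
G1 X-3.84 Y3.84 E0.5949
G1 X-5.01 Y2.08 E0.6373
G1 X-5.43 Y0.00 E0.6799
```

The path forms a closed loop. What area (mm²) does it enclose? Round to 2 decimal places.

Apply the shoelace formula to the sequence of (X, Y) vertices; enclosed area = 90.18 mm².

90.18 mm²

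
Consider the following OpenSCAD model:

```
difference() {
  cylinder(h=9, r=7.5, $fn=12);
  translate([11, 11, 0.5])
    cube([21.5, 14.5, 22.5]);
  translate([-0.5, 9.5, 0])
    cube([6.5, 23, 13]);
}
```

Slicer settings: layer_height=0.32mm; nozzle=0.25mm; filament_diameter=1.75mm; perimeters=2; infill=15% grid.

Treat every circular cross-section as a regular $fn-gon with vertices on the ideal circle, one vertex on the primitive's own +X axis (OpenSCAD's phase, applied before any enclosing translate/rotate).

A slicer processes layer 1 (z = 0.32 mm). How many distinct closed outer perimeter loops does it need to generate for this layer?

At z = 0.32 mm: the cylinder: section is a regular 12-gon, circumradius r=7.5; the cube at (11, 11) is absent (z outside [0.5, 23]); the 6.5×23 cube at (-0.5, 9.5) contributes its full rectangle; Subtracting the remaining from the first: starting from the r=7.5 cylinder, the 6.5×23 cube at (-0.5, 9.5) misses the remaining region (no effect) — 1 connected region. The result has 1 disconnected region.

1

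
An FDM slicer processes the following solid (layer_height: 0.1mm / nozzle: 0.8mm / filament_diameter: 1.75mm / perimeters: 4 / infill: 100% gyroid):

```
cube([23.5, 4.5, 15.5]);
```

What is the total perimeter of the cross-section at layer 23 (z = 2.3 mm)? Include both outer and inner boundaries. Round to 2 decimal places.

At z = 2.3 mm: the cube (footprint 23.5×4.5) is included at this height (perimeter 56.00 mm). Overall, the cross-section is a single solid region. Total boundary length (outer) = 56.00 mm.

56.00 mm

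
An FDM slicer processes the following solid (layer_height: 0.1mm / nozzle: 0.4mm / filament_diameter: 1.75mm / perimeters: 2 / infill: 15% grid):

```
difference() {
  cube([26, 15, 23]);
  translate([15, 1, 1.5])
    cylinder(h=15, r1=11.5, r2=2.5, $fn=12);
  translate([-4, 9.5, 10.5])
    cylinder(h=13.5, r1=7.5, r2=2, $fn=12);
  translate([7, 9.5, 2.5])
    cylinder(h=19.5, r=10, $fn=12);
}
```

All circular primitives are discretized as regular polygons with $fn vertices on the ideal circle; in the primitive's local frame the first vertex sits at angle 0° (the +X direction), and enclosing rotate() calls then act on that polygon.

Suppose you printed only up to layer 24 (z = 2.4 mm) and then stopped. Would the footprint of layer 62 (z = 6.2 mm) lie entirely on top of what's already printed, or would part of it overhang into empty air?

part overhangs

Compare the two slices. At z = 2.4: the cube (footprint 26×15) is included at this height (area 390.00 mm²); the cone at (15, 1): at t=0.060 of its height the radius interpolates to r₁+(r₂−r₁)t = 10.960, giving a regular 12-gon of that circumradius (area = (12/2)·10.960²·sin(360°/12) = 360.36 mm²); the cone at (-4, 9.5) is absent (z outside [10.5, 24]); the cylinder at (7, 9.5) does not reach this height (z outside [2.5, 22]); Subtracting the remaining from the first: starting from the 26×15 cube (390.00 mm²), the cone at (15, 1) partially overlaps it — only the 201.83 mm² overlap (of its 360.36 mm²) is removed, clipping the outline — area = 188.17 mm². At z = 6.2: the cube is present — its section is the full 26×15 rectangle (area 390.00 mm²); the cone at (15, 1): at t=0.313 of its height the radius interpolates to r₁+(r₂−r₁)t = 8.680, giving a regular 12-gon of that circumradius (area = (12/2)·8.680²·sin(360°/12) = 226.03 mm²); the cone at (-4, 9.5) is not intersected at this z (z outside [10.5, 24]); the r=10 cylinder at (7, 9.5) contributes a regular 12-gon of circumradius 10 (area = (12/2)·10.000²·sin(360°/12) = 300.00 mm²); After the difference (first − rest): starting from the 26×15 cube (390.00 mm²), the cone at (15, 1) partially overlaps it — only the 130.11 mm² overlap (of its 226.03 mm²) is removed, clipping the outline; the r=10 cylinder at (7, 9.5) partially overlaps it — only the 161.97 mm² overlap (of its 300.00 mm²) is removed, clipping the outline — area = 97.93 mm². Checking containment: at z = 6.2 the cross-section extends beyond the z = 2.4 cross-section by about 31.95 mm².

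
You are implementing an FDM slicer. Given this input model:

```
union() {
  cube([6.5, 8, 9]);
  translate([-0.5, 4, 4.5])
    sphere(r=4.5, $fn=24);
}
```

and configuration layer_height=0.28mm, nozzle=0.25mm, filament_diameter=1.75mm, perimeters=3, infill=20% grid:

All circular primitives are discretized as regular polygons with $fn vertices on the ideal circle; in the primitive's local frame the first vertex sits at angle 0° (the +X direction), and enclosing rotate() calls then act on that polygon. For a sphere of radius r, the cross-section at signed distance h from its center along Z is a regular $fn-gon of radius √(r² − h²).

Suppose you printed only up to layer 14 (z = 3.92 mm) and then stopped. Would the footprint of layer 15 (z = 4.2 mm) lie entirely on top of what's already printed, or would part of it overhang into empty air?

Compare the two slices. At z = 3.92: the cube (footprint 6.5×8) is included at this height (area 52.00 mm²); the r=4.5 sphere at (-0.5, 4) contributes a regular 24-gon of circumradius √(4.5²−0.58²) = 4.462 (area = (24/2)·4.462²·sin(360°/24) = 61.85 mm²); Taking the union: the regions partially overlap — summed areas 113.85 mm² minus the doubly-counted overlap 25.80 mm² gives 88.05 mm² — area = 88.05 mm². At z = 4.2: the cube is present — its section is the full 6.5×8 rectangle (area 52.00 mm²); the r=4.5 sphere at (-0.5, 4) contributes a regular 24-gon of circumradius √(4.5²−0.3²) = 4.490 (area = (24/2)·4.490²·sin(360°/24) = 62.61 mm²); Merging all regions: the regions partially overlap — summed areas 114.61 mm² minus the doubly-counted overlap 26.07 mm² gives 88.54 mm² — area = 88.54 mm². Checking containment: the cross-section at z = 4.2 is a subset of the cross-section at z = 3.92.

entirely on top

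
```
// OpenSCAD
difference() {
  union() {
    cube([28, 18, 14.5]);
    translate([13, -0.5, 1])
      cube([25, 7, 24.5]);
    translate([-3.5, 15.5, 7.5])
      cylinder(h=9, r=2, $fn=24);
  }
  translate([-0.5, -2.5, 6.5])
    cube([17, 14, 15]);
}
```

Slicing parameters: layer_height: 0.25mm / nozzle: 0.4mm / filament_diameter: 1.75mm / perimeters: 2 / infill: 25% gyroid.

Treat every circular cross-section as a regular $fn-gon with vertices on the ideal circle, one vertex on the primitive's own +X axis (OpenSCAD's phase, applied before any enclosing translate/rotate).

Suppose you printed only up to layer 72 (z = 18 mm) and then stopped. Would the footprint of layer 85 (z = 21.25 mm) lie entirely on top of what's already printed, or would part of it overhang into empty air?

Compare the two slices. At z = 18: the cube is absent (z outside [0, 14.5]); the cube at (13, -0.5) (footprint 25×7) is included at this height (area 175.00 mm²); the cylinder at (-3.5, 15.5) is not intersected at this z (z outside [7.5, 16.5]); Taking the union: only the 25×7 cube at (13, -0.5) is present, so the union is just that shape — area = 175.00 mm²; the cube at (-0.5, -2.5) (footprint 17×14) is included at this height (area 238.00 mm²); Subtracting the remaining from the first: starting from that combined region (175.00 mm²), the 17×14 cube at (-0.5, -2.5) partially overlaps it — only the 24.50 mm² overlap (of its 238.00 mm²) is removed, clipping the outline — area = 150.50 mm². At z = 21.25: the cube is not intersected at this z (z outside [0, 14.5]); the 25×7 cube at (13, -0.5) contributes its full rectangle (area 175.00 mm²); the cylinder at (-3.5, 15.5) is absent (z outside [7.5, 16.5]); Combining (union): only the 25×7 cube at (13, -0.5) is present, so the union is just that shape — area = 175.00 mm²; the cube at (-0.5, -2.5) (footprint 17×14) is included at this height (area 238.00 mm²); Subtracting the remaining from the first: starting from that combined region (175.00 mm²), the 17×14 cube at (-0.5, -2.5) partially overlaps it — only the 24.50 mm² overlap (of its 238.00 mm²) is removed, clipping the outline — area = 150.50 mm². Checking containment: the cross-section at z = 21.25 is a subset of the cross-section at z = 18.

entirely on top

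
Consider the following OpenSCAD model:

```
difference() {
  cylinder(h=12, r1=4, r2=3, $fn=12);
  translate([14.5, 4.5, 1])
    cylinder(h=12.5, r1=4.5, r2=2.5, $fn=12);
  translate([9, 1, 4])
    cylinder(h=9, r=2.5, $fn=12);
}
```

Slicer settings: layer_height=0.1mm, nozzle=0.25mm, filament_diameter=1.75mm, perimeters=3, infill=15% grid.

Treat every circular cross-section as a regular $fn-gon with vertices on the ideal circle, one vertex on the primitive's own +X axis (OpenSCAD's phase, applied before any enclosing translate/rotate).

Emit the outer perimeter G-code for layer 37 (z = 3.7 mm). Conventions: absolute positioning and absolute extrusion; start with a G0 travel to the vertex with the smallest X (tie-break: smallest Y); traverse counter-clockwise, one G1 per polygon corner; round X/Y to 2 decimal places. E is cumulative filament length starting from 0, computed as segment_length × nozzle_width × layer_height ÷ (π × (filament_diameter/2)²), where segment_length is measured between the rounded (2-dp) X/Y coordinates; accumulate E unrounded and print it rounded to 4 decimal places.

At z = 3.7 mm: the cone (r1=4→r2=3) has section circumradius 3.692 here — a regular 12-gon; the cone at (14.5, 4.5): at t=0.216 of its height the radius interpolates to r₁+(r₂−r₁)t = 4.068, giving a regular 12-gon of that circumradius; the cylinder at (9, 1) is not intersected at this z (z outside [4, 13]); After the difference (first − rest): starting from the cone, the cone at (14.5, 4.5) misses the remaining region (no effect) — 1 connected region. The outline is a single polygon with 12 vertices. Extrusion per mm of travel: 0.25 × 0.1 / (π × 0.875²) = 0.010394. Accumulating E over each segment gives final E = 0.2385.

G0 X-3.69 Y0.00 Z3.70
G1 X-3.20 Y-1.85 E0.0199
G1 X-1.85 Y-3.20 E0.0397
G1 X0.00 Y-3.69 E0.0596
G1 X1.85 Y-3.20 E0.0795
G1 X3.20 Y-1.85 E0.0994
G1 X3.69 Y0.00 E0.1193
G1 X3.20 Y1.85 E0.1391
G1 X1.85 Y3.20 E0.1590
G1 X0.00 Y3.69 E0.1789
G1 X-1.85 Y3.20 E0.1988
G1 X-3.20 Y1.85 E0.2186
G1 X-3.69 Y0.00 E0.2385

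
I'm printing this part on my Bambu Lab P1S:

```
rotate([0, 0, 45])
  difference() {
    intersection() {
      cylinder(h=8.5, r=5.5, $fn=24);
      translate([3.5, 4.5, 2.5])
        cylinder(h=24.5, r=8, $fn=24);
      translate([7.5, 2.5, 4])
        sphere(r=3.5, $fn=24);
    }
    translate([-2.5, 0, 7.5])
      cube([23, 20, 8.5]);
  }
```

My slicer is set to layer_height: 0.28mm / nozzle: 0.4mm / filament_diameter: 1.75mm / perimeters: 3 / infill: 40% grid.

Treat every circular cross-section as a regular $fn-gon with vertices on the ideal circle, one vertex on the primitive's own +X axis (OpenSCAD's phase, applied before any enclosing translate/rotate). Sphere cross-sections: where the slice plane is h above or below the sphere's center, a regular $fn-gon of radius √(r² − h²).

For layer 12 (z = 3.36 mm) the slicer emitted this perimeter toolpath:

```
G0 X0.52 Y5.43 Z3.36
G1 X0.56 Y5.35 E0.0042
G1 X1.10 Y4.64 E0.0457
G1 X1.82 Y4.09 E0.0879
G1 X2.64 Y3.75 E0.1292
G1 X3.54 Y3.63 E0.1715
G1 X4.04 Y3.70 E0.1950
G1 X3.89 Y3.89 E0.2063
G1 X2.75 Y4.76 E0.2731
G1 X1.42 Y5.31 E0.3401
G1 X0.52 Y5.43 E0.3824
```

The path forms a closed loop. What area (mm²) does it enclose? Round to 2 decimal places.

2.61 mm²

Apply the shoelace formula to the sequence of (X, Y) vertices; enclosed area = 2.61 mm².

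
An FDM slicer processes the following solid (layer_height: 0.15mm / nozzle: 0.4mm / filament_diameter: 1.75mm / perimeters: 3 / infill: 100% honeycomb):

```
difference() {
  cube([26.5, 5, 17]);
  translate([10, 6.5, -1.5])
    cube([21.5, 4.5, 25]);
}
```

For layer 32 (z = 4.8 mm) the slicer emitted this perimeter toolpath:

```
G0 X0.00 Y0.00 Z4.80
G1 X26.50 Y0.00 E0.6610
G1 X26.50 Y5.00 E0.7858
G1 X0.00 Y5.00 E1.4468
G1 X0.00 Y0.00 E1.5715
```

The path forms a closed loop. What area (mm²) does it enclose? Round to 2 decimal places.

Apply the shoelace formula to the sequence of (X, Y) vertices; enclosed area = 132.50 mm².

132.50 mm²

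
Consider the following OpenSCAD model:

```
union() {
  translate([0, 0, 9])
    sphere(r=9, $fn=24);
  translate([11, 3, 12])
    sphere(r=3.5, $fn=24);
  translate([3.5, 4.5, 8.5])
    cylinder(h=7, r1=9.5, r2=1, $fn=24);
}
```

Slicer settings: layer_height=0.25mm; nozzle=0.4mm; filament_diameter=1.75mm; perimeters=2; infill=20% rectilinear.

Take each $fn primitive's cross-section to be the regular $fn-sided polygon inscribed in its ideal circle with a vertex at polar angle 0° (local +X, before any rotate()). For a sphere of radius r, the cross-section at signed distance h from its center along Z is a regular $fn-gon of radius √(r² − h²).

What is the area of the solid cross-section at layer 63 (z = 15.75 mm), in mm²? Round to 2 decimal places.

At z = 15.75 mm: the r=9 sphere contributes a regular 24-gon of circumradius √(9²−6.75²) = 5.953 (area = (24/2)·5.953²·sin(360°/24) = 110.06 mm²); the sphere at (11, 3) does not reach this height (|z−center|=3.750 > r=3.5); the cone at (3.5, 4.5) does not reach this height (z outside [8.5, 15.5]); Merging all regions: only the r=9 sphere is present, so the union is just that shape — area = 110.06 mm². Overall, the cross-section is a single solid region. Net area = 110.06 mm².

110.06 mm²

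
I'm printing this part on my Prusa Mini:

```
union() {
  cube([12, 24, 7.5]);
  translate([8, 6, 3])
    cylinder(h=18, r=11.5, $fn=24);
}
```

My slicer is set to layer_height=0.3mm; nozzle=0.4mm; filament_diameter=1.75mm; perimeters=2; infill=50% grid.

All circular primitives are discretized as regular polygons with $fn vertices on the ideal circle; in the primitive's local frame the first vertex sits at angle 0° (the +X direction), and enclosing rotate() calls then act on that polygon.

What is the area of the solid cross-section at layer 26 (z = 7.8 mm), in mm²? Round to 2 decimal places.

At z = 7.8 mm: the cube is not intersected at this z (z outside [0, 7.5]); the r=11.5 cylinder at (8, 6) gives a regular 24-gon of circumradius 11.5 (constant along its height) (area = (24/2)·11.500²·sin(360°/24) = 410.75 mm²); Combining (union): only the r=11.5 cylinder at (8, 6) is present, so the union is just that shape — area = 410.75 mm². Overall, the cross-section is a single solid region. Net area = 410.75 mm².

410.75 mm²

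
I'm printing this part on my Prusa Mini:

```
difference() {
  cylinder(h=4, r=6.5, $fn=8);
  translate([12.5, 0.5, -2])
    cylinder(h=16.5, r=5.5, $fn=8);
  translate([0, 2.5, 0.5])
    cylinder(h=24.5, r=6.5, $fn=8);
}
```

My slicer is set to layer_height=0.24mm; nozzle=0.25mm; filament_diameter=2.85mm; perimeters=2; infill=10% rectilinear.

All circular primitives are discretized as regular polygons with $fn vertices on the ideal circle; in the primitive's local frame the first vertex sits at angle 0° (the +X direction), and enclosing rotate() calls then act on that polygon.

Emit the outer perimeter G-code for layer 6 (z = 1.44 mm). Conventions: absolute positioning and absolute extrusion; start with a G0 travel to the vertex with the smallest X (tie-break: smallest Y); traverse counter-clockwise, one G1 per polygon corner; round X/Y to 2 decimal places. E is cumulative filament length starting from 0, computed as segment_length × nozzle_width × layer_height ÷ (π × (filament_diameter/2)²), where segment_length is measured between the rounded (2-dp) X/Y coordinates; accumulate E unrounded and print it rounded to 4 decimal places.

G0 X-6.50 Y0.00 Z1.44
G1 X-4.60 Y-4.60 E0.0468
G1 X0.00 Y-6.50 E0.0936
G1 X4.60 Y-4.60 E0.1404
G1 X6.50 Y0.00 E0.1872
G1 X5.98 Y1.25 E0.2000
G1 X4.60 Y-2.10 E0.2340
G1 X0.00 Y-4.00 E0.2809
G1 X-4.60 Y-2.10 E0.3277
G1 X-5.98 Y1.25 E0.3617
G1 X-6.50 Y0.00 E0.3745

At z = 1.44 mm: the cylinder: section is a regular 8-gon, circumradius r=6.5; the cylinder at (12.5, 0.5): section is a regular 8-gon, circumradius r=5.5; the cylinder at (0, 2.5): section is a regular 8-gon, circumradius r=6.5; Taking the first minus the rest: starting from the r=6.5 cylinder, the r=5.5 cylinder at (12.5, 0.5) misses the remaining region (no effect); the r=6.5 cylinder at (0, 2.5) partially overlaps it — only the 88.30 mm² overlap (of its 119.50 mm²) is removed, clipping the outline — 1 connected region. The outline is a single polygon with 10 vertices. Extrusion per mm of travel: 0.25 × 0.24 / (π × 1.425²) = 0.009405. Accumulating E over each segment gives final E = 0.3745.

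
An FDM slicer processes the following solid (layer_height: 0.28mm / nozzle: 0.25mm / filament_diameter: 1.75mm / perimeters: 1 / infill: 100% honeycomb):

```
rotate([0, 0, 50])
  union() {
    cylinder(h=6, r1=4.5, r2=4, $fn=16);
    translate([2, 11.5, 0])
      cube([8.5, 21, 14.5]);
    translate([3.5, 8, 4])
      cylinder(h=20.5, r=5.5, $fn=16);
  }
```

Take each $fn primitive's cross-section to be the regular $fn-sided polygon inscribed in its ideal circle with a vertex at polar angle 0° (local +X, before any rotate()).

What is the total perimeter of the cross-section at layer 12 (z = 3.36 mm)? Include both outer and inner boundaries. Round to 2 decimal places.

At z = 3.36 mm: the cone: at t=0.560 of its height the radius interpolates to r₁+(r₂−r₁)t = 4.220, giving a regular 16-gon of that circumradius (perimeter = 2·16·4.220·sin(180°/16) = 26.34 mm); the cube at (2, 11.5) is present — its section is the full 8.5×21 rectangle (perimeter 59.00 mm); the cylinder at (3.5, 8) does not reach this height (z outside [4, 24.5]); Combining (union): the 2 present regions are separate (no shared area or edge), so areas and boundary lengths simply add and each stays a separate island — boundary = 85.34 mm; (rotated 50° about Z; rotation is an isometry so areas/perimeters/island counts are preserved). Overall, the cross-section has 2 separate islands. Total boundary length (outer) = 85.34 mm.

85.34 mm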